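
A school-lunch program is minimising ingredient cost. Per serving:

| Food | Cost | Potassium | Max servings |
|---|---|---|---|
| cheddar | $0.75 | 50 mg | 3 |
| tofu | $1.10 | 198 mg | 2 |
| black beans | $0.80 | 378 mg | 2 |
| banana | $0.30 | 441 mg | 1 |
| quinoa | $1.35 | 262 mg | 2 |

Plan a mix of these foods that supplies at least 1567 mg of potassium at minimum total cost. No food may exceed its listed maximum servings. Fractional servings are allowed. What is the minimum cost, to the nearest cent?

Cost per mg of potassium: banana $0.0007, black beans $0.0021, quinoa $0.0052, tofu $0.0056, cheddar $0.0150.
Take 1 serving of banana: +441.0 mg potassium for $0.30 (total $0.30, still need 1126.0 mg).
Take 2 servings of black beans: +756.0 mg potassium for $1.60 (total $1.90, still need 370.0 mg).
Take 1.412 servings of quinoa: +370.0 mg potassium for $1.91 (total $3.81, still need 0.0 mg).
Filling from the cheapest source first is optimal under one linear minimum: $3.81.

$3.81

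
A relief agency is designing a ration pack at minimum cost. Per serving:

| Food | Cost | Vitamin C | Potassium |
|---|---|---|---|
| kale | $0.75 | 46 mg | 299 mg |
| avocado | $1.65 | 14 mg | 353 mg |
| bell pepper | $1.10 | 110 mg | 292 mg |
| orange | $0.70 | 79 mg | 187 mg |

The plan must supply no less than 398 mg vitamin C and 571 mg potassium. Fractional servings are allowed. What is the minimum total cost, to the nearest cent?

$3.53

Check every corner: each single food scaled to meet both minima, and each pair solved so both constraints bind.
kale only: max(398/46, 571/299) = 8.652 servings → $6.49.
avocado only: max(398/14, 571/353) = 28.43 servings → $46.91.
bell pepper only: max(398/110, 571/292) = 3.618 servings → $3.98.
orange only: max(398/79, 571/187) = 5.038 servings → $3.53.
kale + avocado with both targets exact would need a negative amount; discard.
kale + bell pepper: the both-tight solution has a negative serving — not a feasible corner.
kale + orange: the both-tight solution has a negative serving — not a feasible corner.
avocado + bell pepper: the both-tight solution has a negative serving — not a feasible corner.
avocado + orange with both targets exact would need a negative amount; discard.
bell pepper + orange: intersection lies outside the first quadrant.
The minimum over all feasible corners is $3.53.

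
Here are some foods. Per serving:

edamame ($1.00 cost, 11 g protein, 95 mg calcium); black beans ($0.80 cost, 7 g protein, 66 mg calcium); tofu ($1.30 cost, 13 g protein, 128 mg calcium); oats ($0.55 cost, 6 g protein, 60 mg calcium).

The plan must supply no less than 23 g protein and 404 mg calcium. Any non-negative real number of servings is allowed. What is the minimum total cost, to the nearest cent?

$3.70

For a min-cost LP with two ≥-constraints, a basic feasible solution has at most two positive variables.
edamame only: max(23/11, 404/95) = 4.253 servings → $4.25.
black beans only: max(23/7, 404/66) = 6.121 servings → $4.90.
tofu only: max(23/13, 404/128) = 3.156 servings → $4.10.
oats only: max(23/6, 404/60) = 6.733 servings → $3.70.
edamame + black beans: the both-tight solution has a negative serving — not a feasible corner.
edamame + tofu: intersection lies outside the first quadrant.
edamame + oats with both targets exact would need a negative amount; discard.
black beans + tofu with both targets exact would need a negative amount; discard.
black beans + oats: the both-tight solution has a negative serving — not a feasible corner.
tofu + oats: the both-tight solution has a negative serving — not a feasible corner.
The minimum over all feasible corners is $3.70.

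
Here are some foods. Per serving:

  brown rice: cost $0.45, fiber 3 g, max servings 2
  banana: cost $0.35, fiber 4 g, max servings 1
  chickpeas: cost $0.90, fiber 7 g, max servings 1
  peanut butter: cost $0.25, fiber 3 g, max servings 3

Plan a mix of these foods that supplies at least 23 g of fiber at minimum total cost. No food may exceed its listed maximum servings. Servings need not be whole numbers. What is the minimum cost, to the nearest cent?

Cost per g of fiber: peanut butter $0.0833, banana $0.0875, chickpeas $0.1286, brown rice $0.1500.
Take 3 servings of peanut butter: +9.0 g fiber for $0.75 (total $0.75, still need 14.0 g).
Take 1 serving of banana: +4.0 g fiber for $0.35 (total $1.10, still need 10.0 g).
Take 1 serving of chickpeas: +7.0 g fiber for $0.90 (total $2.00, still need 3.0 g).
Take 1 serving of brown rice: +3.0 g fiber for $0.45 (total $2.45, still need 0.0 g).
Filling from the cheapest source first is optimal under one linear minimum: $2.45.

$2.45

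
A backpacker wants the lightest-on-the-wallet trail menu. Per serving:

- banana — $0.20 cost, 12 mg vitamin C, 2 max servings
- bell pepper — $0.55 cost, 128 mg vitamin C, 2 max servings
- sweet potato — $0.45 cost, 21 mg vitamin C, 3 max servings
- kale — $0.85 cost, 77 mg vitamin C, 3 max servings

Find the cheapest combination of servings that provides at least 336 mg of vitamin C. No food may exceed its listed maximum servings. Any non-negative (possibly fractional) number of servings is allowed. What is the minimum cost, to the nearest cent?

$1.98

Cost per mg of vitamin C: bell pepper $0.0043, kale $0.0110, banana $0.0167, sweet potato $0.0214.
Take 2 servings of bell pepper: +256.0 mg vitamin C for $1.10 (total $1.10, still need 80.0 mg).
Take 1.039 servings of kale: +80.0 mg vitamin C for $0.88 (total $1.98, still need 0.0 mg).
Filling from the cheapest source first is optimal under one linear minimum: $1.98.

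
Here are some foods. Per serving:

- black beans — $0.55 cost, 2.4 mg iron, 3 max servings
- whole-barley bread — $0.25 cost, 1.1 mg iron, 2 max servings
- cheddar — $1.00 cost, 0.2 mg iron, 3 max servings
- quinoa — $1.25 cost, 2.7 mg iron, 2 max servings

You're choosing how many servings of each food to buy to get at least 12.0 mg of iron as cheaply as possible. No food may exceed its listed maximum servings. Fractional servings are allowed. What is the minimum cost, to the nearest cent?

Cost per mg of iron: whole-barley bread $0.2273, black beans $0.2292, quinoa $0.4630, cheddar $5.0000.
Take 2 servings of whole-barley bread: +2.2 mg iron for $0.50 (total $0.50, still need 9.8 mg).
Take 3 servings of black beans: +7.2 mg iron for $1.65 (total $2.15, still need 2.6 mg).
Take 0.963 servings of quinoa: +2.6 mg iron for $1.20 (total $3.35, still need 0.0 mg).
Filling from the cheapest source first is optimal under one linear minimum: $3.35.

$3.35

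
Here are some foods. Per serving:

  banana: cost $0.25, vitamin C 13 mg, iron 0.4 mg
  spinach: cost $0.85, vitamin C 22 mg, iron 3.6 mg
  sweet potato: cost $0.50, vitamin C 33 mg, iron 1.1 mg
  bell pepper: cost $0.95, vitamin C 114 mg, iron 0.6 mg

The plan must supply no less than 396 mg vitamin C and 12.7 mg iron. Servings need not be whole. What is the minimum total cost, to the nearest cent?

banana only: max(396/13, 12.7/0.4) = 31.75 servings → $7.94.
spinach only: max(396/22, 12.7/3.6) = 18 servings → $15.30.
sweet potato only: max(396/33, 12.7/1.1) = 12 servings → $6.00.
bell pepper only: max(396/114, 12.7/0.6) = 21.17 servings → $20.11.
banana + spinach with both tight: 30.16 servings and 0.1763 servings → $7.69.
banana + sweet potato with both tight: 15 servings and 6.091 servings → $6.80.
banana + bell pepper: intersection lies outside the first quadrant.
spinach + sweet potato: the both-tight solution has a negative serving — not a feasible corner.
spinach + bell pepper with both tight: 3.047 servings and 2.886 servings → $5.33.
sweet potato + bell pepper with both tight: 11.46 servings and 0.1562 servings → $5.88.
The minimum over all feasible corners is $5.33.

$5.33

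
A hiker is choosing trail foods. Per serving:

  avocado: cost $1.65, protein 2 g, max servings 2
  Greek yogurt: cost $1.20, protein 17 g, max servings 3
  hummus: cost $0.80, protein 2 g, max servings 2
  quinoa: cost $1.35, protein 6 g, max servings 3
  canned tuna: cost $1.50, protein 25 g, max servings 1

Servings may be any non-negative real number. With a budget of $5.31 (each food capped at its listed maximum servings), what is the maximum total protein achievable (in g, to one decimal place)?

76.9 g

Protein per dollar: canned tuna 16.67, Greek yogurt 14.17, quinoa 4.444, hummus 2.5, avocado 1.212.
Take 1 serving of canned tuna: spends $1.50, +25.0 g protein (running total 25.0 g).
Take 3 servings of Greek yogurt: spends $3.60, +51.0 g protein (running total 76.0 g).
Take 0.1556 servings of quinoa: spends $0.21, +0.9 g protein (running total 76.9 g).
Filling greedily by protein-per-dollar is optimal for one linear limit, giving 76.9 g.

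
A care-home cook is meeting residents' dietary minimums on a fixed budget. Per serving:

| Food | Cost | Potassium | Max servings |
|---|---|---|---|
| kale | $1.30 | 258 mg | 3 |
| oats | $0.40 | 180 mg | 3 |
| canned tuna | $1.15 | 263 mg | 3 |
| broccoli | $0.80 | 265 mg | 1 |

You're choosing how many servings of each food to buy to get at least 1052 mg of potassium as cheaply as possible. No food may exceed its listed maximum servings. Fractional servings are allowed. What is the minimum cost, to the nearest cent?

$3.08

Cost per mg of potassium: oats $0.0022, broccoli $0.0030, canned tuna $0.0044, kale $0.0050.
Take 3 servings of oats: +540.0 mg potassium for $1.20 (total $1.20, still need 512.0 mg).
Take 1 serving of broccoli: +265.0 mg potassium for $0.80 (total $2.00, still need 247.0 mg).
Take 0.9392 servings of canned tuna: +247.0 mg potassium for $1.08 (total $3.08, still need 0.0 mg).
Filling from the cheapest source first is optimal under one linear minimum: $3.08.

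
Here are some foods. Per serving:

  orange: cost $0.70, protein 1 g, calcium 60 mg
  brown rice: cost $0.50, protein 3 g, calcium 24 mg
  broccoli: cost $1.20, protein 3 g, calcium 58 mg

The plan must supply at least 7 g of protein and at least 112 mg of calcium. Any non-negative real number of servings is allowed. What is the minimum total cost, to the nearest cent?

For a min-cost LP with two ≥-constraints, a basic feasible solution has at most two positive variables.
orange only: max(7/1, 112/60) = 7 servings → $4.90.
brown rice only: max(7/3, 112/24) = 4.667 servings → $2.33.
broccoli only: max(7/3, 112/58) = 2.333 servings → $2.80.
orange + brown rice with both tight: 1.077 servings and 1.974 servings → $1.74.
orange + broccoli: the both-tight solution has a negative serving — not a feasible corner.
brown rice + broccoli with both tight: 0.6863 servings and 1.647 servings → $2.32.
The minimum over all feasible corners is $1.74.

$1.74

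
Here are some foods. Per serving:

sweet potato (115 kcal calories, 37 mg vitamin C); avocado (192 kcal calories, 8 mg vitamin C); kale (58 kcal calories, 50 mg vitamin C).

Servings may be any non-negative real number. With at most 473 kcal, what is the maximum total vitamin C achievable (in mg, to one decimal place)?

407.8 mg

Vitamin C per kcal: kale 0.8621, sweet potato 0.3217, avocado 0.04167.
With no serving limits, spend the whole calories allowance on kale: 473 kcal / 58 kcal × 50 mg = 407.8 mg.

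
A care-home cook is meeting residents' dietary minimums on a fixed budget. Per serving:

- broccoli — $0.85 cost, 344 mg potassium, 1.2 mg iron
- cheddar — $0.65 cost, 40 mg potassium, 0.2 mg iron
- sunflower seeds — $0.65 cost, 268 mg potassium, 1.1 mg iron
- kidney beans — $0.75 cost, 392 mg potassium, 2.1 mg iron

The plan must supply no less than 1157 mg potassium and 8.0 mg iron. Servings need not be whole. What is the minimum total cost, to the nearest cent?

$2.86

broccoli only: max(1157/344, 8.0/1.2) = 6.667 servings → $5.67.
cheddar only: max(1157/40, 8.0/0.2) = 40 servings → $26.00.
sunflower seeds only: max(1157/268, 8.0/1.1) = 7.273 servings → $4.73.
kidney beans only: max(1157/392, 8.0/2.1) = 3.81 servings → $2.86.
broccoli + cheddar with both targets exact would need a negative amount; discard.
broccoli + sunflower seeds: intersection lies outside the first quadrant.
broccoli + kidney beans: the both-tight solution has a negative serving — not a feasible corner.
cheddar + sunflower seeds: intersection lies outside the first quadrant.
cheddar + kidney beans: the both-tight solution has a negative serving — not a feasible corner.
sunflower seeds + kidney beans with both targets exact would need a negative amount; discard.
So the least-cost plan costs $2.86.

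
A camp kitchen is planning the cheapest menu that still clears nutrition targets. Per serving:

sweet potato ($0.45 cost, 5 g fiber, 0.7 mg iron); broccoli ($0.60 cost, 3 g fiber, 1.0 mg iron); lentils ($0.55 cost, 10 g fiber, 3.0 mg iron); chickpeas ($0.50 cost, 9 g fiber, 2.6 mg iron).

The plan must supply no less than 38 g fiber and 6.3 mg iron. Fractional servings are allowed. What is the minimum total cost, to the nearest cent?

For a min-cost LP with two ≥-constraints, a basic feasible solution has at most two positive variables.
sweet potato only: max(38/5, 6.3/0.7) = 9 servings → $4.05.
broccoli only: max(38/3, 6.3/1.0) = 12.67 servings → $7.60.
lentils only: max(38/10, 6.3/3.0) = 3.8 servings → $2.09.
chickpeas only: max(38/9, 6.3/2.6) = 4.222 servings → $2.11.
sweet potato + broccoli with both tight: 6.586 servings and 1.69 servings → $3.98.
sweet potato + lentils with both tight: 6.375 servings and 0.6125 servings → $3.21.
sweet potato + chickpeas with both tight: 6.284 servings and 0.7313 servings → $3.19.
broccoli + lentils: intersection lies outside the first quadrant.
broccoli + chickpeas: the both-tight solution has a negative serving — not a feasible corner.
lentils + chickpeas with both targets exact would need a negative amount; discard.
The minimum over all feasible corners is $2.09.

$2.09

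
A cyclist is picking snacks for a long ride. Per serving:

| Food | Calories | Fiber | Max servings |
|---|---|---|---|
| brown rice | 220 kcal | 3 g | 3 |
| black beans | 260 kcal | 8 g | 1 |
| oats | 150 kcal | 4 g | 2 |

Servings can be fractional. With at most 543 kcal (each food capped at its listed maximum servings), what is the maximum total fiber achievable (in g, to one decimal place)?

15.5 g

Fiber per kcal: black beans 0.03077, oats 0.02667, brown rice 0.01364.
Take 1 serving of black beans: uses 260 kcal, +8.0 g fiber (running total 8.0 g).
Take 1.887 servings of oats: uses 283 kcal, +7.5 g fiber (running total 15.5 g).
Filling greedily by fiber-per-kcal is optimal for one linear limit, giving 15.5 g.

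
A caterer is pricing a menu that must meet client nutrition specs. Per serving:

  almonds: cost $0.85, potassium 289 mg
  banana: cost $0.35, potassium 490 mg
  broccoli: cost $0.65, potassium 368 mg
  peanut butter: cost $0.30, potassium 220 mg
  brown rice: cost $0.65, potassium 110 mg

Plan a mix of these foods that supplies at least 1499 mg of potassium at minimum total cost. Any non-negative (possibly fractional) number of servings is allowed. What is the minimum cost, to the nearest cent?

$1.07

Cost per mg of potassium: banana $0.0007, peanut butter $0.0014, broccoli $0.0018, almonds $0.0029, brown rice $0.0059.
With no serving limits, use only banana: 1499 mg / 490 mg = 3.059 servings × $0.35 = $1.07.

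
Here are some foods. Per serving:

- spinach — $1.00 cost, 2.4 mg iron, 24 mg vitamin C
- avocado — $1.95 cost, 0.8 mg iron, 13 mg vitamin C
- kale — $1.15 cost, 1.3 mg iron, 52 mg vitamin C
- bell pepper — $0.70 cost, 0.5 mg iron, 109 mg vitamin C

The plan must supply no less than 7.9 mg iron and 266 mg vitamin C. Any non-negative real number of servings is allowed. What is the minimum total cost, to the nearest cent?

$4.18

This is a tiny linear program; its minimum lies at a vertex of the feasible set. List the vertices and price them.
spinach only: max(7.9/2.4, 266/24) = 11.08 servings → $11.08.
avocado only: max(7.9/0.8, 266/13) = 20.46 servings → $39.90.
kale only: max(7.9/1.3, 266/52) = 6.077 servings → $6.99.
bell pepper only: max(7.9/0.5, 266/109) = 15.8 servings → $11.06.
spinach + avocado: intersection lies outside the first quadrant.
spinach + kale with both tight: 0.6944 servings and 4.795 servings → $6.21.
spinach + bell pepper with both tight: 2.917 servings and 1.798 servings → $4.18.
avocado + kale with both tight: 2.632 servings and 4.457 servings → $10.26.
avocado + bell pepper with both tight: 9.022 servings and 1.364 servings → $18.55.
kale + bell pepper: intersection lies outside the first quadrant.
Cheapest feasible corner: $4.18.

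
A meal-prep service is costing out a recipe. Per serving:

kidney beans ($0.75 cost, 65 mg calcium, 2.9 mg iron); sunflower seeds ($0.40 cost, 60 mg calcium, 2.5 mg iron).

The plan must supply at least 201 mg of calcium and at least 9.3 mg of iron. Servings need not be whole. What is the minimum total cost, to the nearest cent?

$1.49

The cheapest plan sits at a corner of the feasible region — with two constraints it uses at most two foods.
kidney beans only: max(201/65, 9.3/2.9) = 3.207 servings → $2.41.
sunflower seeds only: max(201/60, 9.3/2.5) = 3.72 servings → $1.49.
kidney beans + sunflower seeds: the both-tight solution has a negative serving — not a feasible corner.
The minimum over all feasible corners is $1.49.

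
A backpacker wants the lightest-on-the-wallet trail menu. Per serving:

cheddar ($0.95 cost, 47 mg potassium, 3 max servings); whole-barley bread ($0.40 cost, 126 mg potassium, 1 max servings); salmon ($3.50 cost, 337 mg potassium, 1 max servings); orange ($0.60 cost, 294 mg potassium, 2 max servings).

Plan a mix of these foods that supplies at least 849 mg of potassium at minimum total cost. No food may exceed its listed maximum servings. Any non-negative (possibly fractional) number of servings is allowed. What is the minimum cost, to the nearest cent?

Cost per mg of potassium: orange $0.0020, whole-barley bread $0.0032, salmon $0.0104, cheddar $0.0202.
Take 2 servings of orange: +588.0 mg potassium for $1.20 (total $1.20, still need 261.0 mg).
Take 1 serving of whole-barley bread: +126.0 mg potassium for $0.40 (total $1.60, still need 135.0 mg).
Take 0.4006 servings of salmon: +135.0 mg potassium for $1.40 (total $3.00, still need 0.0 mg).
Greedy by cheapest-per-mg is optimal for a single linear constraint, so the minimum cost is $3.00.

$3.00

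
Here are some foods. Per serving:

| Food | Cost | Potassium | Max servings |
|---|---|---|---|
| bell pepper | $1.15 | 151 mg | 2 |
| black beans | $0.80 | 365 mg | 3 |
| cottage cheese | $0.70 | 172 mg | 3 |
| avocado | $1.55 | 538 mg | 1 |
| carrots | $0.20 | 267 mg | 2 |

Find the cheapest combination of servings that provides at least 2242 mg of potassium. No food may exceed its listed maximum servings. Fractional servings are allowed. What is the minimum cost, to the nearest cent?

Cost per mg of potassium: carrots $0.0007, black beans $0.0022, avocado $0.0029, cottage cheese $0.0041, bell pepper $0.0076.
Take 2 servings of carrots: +534.0 mg potassium for $0.40 (total $0.40, still need 1708.0 mg).
Take 3 servings of black beans: +1095.0 mg potassium for $2.40 (total $2.80, still need 613.0 mg).
Take 1 serving of avocado: +538.0 mg potassium for $1.55 (total $4.35, still need 75.0 mg).
Take 0.436 servings of cottage cheese: +75.0 mg potassium for $0.31 (total $4.66, still need 0.0 mg).
Filling from the cheapest source first is optimal under one linear minimum: $4.66.

$4.66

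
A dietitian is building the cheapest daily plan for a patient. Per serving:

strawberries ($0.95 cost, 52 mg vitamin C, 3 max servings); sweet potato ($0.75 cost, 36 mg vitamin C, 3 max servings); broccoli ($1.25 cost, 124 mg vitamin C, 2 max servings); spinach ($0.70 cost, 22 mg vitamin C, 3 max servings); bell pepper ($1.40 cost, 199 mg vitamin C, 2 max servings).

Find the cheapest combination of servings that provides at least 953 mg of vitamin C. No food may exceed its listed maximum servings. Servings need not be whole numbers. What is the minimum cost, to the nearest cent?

Cost per mg of vitamin C: bell pepper $0.0070, broccoli $0.0101, strawberries $0.0183, sweet potato $0.0208, spinach $0.0318.
Take 2 servings of bell pepper: +398.0 mg vitamin C for $2.80 (total $2.80, still need 555.0 mg).
Take 2 servings of broccoli: +248.0 mg vitamin C for $2.50 (total $5.30, still need 307.0 mg).
Take 3 servings of strawberries: +156.0 mg vitamin C for $2.85 (total $8.15, still need 151.0 mg).
Take 3 servings of sweet potato: +108.0 mg vitamin C for $2.25 (total $10.40, still need 43.0 mg).
Take 1.955 servings of spinach: +43.0 mg vitamin C for $1.37 (total $11.77, still need 0.0 mg).
Greedy by cheapest-per-mg is optimal for a single linear constraint, so the minimum cost is $11.77.

$11.77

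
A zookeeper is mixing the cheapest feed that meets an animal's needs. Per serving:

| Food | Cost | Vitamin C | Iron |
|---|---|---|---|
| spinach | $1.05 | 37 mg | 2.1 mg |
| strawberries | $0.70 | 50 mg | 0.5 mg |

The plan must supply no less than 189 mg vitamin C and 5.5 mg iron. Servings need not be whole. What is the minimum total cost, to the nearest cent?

$3.76

With two linear requirements the optimum uses one or two foods; enumerate the corners.
spinach only: max(189/37, 5.5/2.1) = 5.108 servings → $5.36.
strawberries only: max(189/50, 5.5/0.5) = 11 servings → $7.70.
spinach + strawberries with both tight: 2.087 servings and 2.236 servings → $3.76.
The minimum over all feasible corners is $3.76.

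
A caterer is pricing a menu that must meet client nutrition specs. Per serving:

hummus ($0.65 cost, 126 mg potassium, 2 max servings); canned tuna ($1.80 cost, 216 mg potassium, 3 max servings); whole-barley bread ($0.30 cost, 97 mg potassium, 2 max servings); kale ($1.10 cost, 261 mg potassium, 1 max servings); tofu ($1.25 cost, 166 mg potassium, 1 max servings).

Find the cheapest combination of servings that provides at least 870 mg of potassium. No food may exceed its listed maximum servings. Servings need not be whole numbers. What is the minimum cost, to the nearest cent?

Cost per mg of potassium: whole-barley bread $0.0031, kale $0.0042, hummus $0.0052, tofu $0.0075, canned tuna $0.0083.
Take 2 servings of whole-barley bread: +194.0 mg potassium for $0.60 (total $0.60, still need 676.0 mg).
Take 1 serving of kale: +261.0 mg potassium for $1.10 (total $1.70, still need 415.0 mg).
Take 2 servings of hummus: +252.0 mg potassium for $1.30 (total $3.00, still need 163.0 mg).
Take 0.9819 servings of tofu: +163.0 mg potassium for $1.23 (total $4.23, still need 0.0 mg).
Filling from the cheapest source first is optimal under one linear minimum: $4.23.

$4.23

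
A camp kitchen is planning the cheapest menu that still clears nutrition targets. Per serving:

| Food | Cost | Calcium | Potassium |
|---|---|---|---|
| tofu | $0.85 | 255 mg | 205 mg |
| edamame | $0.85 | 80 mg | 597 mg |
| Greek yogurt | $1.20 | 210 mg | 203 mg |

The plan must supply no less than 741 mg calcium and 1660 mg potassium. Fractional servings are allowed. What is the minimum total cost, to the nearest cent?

$3.64

A basic optimal solution has at most two foods positive. Try each food alone and each pair with both targets met exactly.
tofu only: max(741/255, 1660/205) = 8.098 servings → $6.88.
edamame only: max(741/80, 1660/597) = 9.262 servings → $7.87.
Greek yogurt only: max(741/210, 1660/203) = 8.177 servings → $9.81.
tofu + edamame with both tight: 2.279 servings and 1.998 servings → $3.64.
tofu + Greek yogurt with both targets exact would need a negative amount; discard.
edamame + Greek yogurt with both tight: 1.816 servings and 2.837 servings → $4.95.
The minimum over all feasible corners is $3.64.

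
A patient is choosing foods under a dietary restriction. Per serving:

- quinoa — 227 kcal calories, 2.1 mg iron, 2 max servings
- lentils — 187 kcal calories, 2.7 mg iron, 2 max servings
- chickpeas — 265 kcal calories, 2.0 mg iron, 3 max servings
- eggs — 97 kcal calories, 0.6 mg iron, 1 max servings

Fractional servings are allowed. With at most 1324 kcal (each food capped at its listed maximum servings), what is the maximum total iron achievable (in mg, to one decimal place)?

13.3 mg

Iron per kcal: lentils 0.01444, quinoa 0.009251, chickpeas 0.007547, eggs 0.006186.
Take 2 servings of lentils: uses 374 kcal, +5.4 mg iron (running total 5.4 mg).
Take 2 servings of quinoa: uses 454 kcal, +4.2 mg iron (running total 9.6 mg).
Take 1.872 servings of chickpeas: uses 496 kcal, +3.7 mg iron (running total 13.3 mg).
Greedy by best ratio exhausts the calories allowance optimally: 13.3 mg.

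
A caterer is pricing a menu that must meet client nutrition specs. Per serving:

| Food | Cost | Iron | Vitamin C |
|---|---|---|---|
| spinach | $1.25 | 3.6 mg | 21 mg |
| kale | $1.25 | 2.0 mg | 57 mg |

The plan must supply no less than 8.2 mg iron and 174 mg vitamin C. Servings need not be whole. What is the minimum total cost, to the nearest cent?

Two binding constraints pin down two serving amounts, so the optimal mix uses at most two foods. The candidates are each food alone (scaled to the tighter of iron/vitamin C) and each pair with both constraints tight.
spinach only: max(8.2/3.6, 174/21) = 8.286 servings → $10.36.
kale only: max(8.2/2.0, 174/57) = 4.1 servings → $5.12.
spinach + kale with both tight: 0.7316 servings and 2.783 servings → $4.39.
The minimum over all feasible corners is $4.39.

$4.39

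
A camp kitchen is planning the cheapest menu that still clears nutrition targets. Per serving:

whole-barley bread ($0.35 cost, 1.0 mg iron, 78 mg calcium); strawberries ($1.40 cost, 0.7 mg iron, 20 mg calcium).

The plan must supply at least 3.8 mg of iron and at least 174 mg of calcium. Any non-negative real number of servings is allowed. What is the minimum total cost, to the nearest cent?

$1.33

A basic optimal solution has at most two foods positive. Try each food alone and each pair with both targets met exactly.
whole-barley bread only: max(3.8/1.0, 174/78) = 3.8 servings → $1.33.
strawberries only: max(3.8/0.7, 174/20) = 8.7 servings → $12.18.
whole-barley bread + strawberries with both tight: 1.324 servings and 3.538 servings → $5.42.
The minimum over all feasible corners is $1.33.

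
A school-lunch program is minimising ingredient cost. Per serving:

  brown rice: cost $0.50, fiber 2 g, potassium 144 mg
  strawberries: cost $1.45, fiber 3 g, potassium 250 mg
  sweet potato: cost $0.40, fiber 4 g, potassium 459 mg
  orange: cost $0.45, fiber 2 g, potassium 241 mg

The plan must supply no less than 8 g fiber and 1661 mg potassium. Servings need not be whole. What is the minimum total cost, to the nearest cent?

$1.45

An LP optimum is at a vertex; with two nutrient constraints at most two foods are used. Check each candidate.
brown rice only: max(8/2, 1661/144) = 11.53 servings → $5.77.
strawberries only: max(8/3, 1661/250) = 6.644 servings → $9.63.
sweet potato only: max(8/4, 1661/459) = 3.619 servings → $1.45.
orange only: max(8/2, 1661/241) = 6.892 servings → $3.10.
brown rice + strawberries with both targets exact would need a negative amount; discard.
brown rice + sweet potato: intersection lies outside the first quadrant.
brown rice + orange with both targets exact would need a negative amount; discard.
strawberries + sweet potato: intersection lies outside the first quadrant.
strawberries + orange with both targets exact would need a negative amount; discard.
sweet potato + orange with both targets exact would need a negative amount; discard.
The minimum over all feasible corners is $1.45.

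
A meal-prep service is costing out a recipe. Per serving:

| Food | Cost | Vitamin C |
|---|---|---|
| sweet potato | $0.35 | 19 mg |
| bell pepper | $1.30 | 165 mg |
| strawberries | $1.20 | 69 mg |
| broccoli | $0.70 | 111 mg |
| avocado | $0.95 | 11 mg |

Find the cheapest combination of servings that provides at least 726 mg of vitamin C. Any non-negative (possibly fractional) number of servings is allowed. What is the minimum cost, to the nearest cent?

$4.58

Cost per mg of vitamin C: broccoli $0.0063, bell pepper $0.0079, strawberries $0.0174, sweet potato $0.0184, avocado $0.0864.
With no serving limits, use only broccoli: 726 mg / 111 mg = 6.541 servings × $0.70 = $4.58.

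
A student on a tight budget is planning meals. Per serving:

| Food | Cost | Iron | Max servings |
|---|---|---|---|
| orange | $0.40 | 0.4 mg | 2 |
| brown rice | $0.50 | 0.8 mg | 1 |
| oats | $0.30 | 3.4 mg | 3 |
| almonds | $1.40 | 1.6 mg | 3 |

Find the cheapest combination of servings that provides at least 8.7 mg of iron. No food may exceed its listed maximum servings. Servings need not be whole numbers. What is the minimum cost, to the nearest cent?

$0.77

Cost per mg of iron: oats $0.0882, brown rice $0.6250, almonds $0.8750, orange $1.0000.
Take 2.559 servings of oats: +8.7 mg iron for $0.77 (total $0.77, still need 0.0 mg).
Filling from the cheapest source first is optimal under one linear minimum: $0.77.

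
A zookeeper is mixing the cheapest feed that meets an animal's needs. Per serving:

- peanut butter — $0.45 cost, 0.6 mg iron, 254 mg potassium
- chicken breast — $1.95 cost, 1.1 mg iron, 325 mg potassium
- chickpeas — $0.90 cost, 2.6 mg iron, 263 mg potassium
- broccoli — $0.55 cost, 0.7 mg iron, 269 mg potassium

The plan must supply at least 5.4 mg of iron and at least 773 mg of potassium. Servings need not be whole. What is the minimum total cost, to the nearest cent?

With two linear requirements the optimum uses one or two foods; enumerate the corners.
peanut butter only: max(5.4/0.6, 773/254) = 9 servings → $4.05.
chicken breast only: max(5.4/1.1, 773/325) = 4.909 servings → $9.57.
chickpeas only: max(5.4/2.6, 773/263) = 2.939 servings → $2.65.
broccoli only: max(5.4/0.7, 773/269) = 7.714 servings → $4.24.
peanut butter + chicken breast: the both-tight solution has a negative serving — not a feasible corner.
peanut butter + chickpeas with both tight: 1.173 servings and 1.806 servings → $2.15.
peanut butter + broccoli: intersection lies outside the first quadrant.
chicken breast + chickpeas with both tight: 1.061 servings and 1.628 servings → $3.53.
chicken breast + broccoli: the both-tight solution has a negative serving — not a feasible corner.
chickpeas + broccoli with both tight: 1.769 servings and 1.144 servings → $2.22.
The minimum over all feasible corners is $2.15.

$2.15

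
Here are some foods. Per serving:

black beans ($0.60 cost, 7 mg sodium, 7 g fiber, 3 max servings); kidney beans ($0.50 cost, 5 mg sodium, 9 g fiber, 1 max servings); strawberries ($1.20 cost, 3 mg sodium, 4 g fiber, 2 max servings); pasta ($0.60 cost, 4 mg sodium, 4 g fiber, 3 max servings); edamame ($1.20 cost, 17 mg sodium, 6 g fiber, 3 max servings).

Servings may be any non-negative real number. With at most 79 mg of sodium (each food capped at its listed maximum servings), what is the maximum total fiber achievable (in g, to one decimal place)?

Fiber per mg sodium: kidney beans 1.8, strawberries 1.333, black beans 1, pasta 1, edamame 0.3529.
Take 1 serving of kidney beans: uses 5 mg sodium, +9.0 g fiber (running total 9.0 g).
Take 2 servings of strawberries: uses 6 mg sodium, +8.0 g fiber (running total 17.0 g).
Take 3 servings of black beans: uses 21 mg sodium, +21.0 g fiber (running total 38.0 g).
Take 3 servings of pasta: uses 12 mg sodium, +12.0 g fiber (running total 50.0 g).
Take 2.059 servings of edamame: uses 35 mg sodium, +12.4 g fiber (running total 62.4 g).
Filling greedily by fiber-per-mg sodium is optimal for one linear limit, giving 62.4 g.

62.4 g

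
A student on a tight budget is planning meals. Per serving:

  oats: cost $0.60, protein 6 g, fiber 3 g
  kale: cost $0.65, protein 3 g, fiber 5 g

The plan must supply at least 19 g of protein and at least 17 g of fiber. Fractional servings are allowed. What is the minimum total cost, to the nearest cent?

At the optimum either one food covers both requirements or two foods hit both targets exactly; no other combination can be cheaper.
oats only: max(19/6, 17/3) = 5.667 servings → $3.40.
kale only: max(19/3, 17/5) = 6.333 servings → $4.12.
oats + kale with both tight: 2.095 servings and 2.143 servings → $2.65.
Cheapest feasible corner: $2.65.

$2.65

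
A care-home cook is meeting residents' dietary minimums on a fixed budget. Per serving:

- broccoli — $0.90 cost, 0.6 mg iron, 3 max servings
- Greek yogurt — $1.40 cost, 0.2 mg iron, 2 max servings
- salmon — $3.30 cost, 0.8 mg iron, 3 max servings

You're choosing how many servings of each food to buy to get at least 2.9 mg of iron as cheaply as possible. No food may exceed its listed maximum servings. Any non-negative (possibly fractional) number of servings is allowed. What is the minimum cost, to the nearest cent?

$7.24

Cost per mg of iron: broccoli $1.5000, salmon $4.1250, Greek yogurt $7.0000.
Take 3 servings of broccoli: +1.8 mg iron for $2.70 (total $2.70, still need 1.1 mg).
Take 1.375 servings of salmon: +1.1 mg iron for $4.54 (total $7.24, still need 0.0 mg).
Filling from the cheapest source first is optimal under one linear minimum: $7.24.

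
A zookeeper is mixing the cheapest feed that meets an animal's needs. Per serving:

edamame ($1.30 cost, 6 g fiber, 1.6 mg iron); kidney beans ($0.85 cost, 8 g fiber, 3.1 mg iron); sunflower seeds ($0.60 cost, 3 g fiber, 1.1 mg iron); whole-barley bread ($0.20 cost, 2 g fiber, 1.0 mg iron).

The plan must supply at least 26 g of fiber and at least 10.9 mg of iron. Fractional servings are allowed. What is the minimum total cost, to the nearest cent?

Check every corner: each single food scaled to meet both minima, and each pair solved so both constraints bind.
edamame only: max(26/6, 10.9/1.6) = 6.812 servings → $8.86.
kidney beans only: max(26/8, 10.9/3.1) = 3.516 servings → $2.99.
sunflower seeds only: max(26/3, 10.9/1.1) = 9.909 servings → $5.95.
whole-barley bread only: max(26/2, 10.9/1.0) = 13 servings → $2.60.
edamame + kidney beans: the both-tight solution has a negative serving — not a feasible corner.
edamame + sunflower seeds: the both-tight solution has a negative serving — not a feasible corner.
edamame + whole-barley bread with both tight: 1.5 servings and 8.5 servings → $3.65.
kidney beans + sunflower seeds: the both-tight solution has a negative serving — not a feasible corner.
kidney beans + whole-barley bread with both tight: 2.333 servings and 3.667 servings → $2.72.
sunflower seeds + whole-barley bread with both tight: 5.25 servings and 5.125 servings → $4.17.
The minimum over all feasible corners is $2.60.

$2.60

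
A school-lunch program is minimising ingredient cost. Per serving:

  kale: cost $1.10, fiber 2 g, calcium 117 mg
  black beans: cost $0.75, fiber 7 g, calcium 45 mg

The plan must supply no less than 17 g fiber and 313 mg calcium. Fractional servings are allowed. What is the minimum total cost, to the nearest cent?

Compare the cost at each extreme point of the feasible region.
kale only: max(17/2, 313/117) = 8.5 servings → $9.35.
black beans only: max(17/7, 313/45) = 6.956 servings → $5.22.
kale + black beans with both tight: 1.956 servings and 1.87 servings → $3.55.
The minimum over all feasible corners is $3.55.

$3.55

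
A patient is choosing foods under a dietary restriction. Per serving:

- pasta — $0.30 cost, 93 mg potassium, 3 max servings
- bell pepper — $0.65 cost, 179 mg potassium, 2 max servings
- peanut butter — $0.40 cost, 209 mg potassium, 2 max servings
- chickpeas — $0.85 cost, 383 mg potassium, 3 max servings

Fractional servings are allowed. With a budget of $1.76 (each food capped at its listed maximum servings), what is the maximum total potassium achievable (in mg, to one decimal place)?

Potassium per dollar: peanut butter 522.5, chickpeas 450.6, pasta 310, bell pepper 275.4.
Take 2 servings of peanut butter: spends $0.80, +418.0 mg potassium (running total 418.0 mg).
Take 1.129 servings of chickpeas: spends $0.96, +432.6 mg potassium (running total 850.6 mg).
Filling greedily by potassium-per-dollar is optimal for one linear limit, giving 850.6 mg.

850.6 mg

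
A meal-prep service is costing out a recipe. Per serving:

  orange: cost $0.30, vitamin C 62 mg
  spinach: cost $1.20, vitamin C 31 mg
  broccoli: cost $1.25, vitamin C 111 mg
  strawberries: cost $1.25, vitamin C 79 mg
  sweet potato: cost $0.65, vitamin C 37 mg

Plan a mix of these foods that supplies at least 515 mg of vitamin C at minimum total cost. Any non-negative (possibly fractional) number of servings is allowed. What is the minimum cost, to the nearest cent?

$2.49

Cost per mg of vitamin C: orange $0.0048, broccoli $0.0113, strawberries $0.0158, sweet potato $0.0176, spinach $0.0387.
With no serving limits, use only orange: 515 mg / 62 mg = 8.306 servings × $0.30 = $2.49.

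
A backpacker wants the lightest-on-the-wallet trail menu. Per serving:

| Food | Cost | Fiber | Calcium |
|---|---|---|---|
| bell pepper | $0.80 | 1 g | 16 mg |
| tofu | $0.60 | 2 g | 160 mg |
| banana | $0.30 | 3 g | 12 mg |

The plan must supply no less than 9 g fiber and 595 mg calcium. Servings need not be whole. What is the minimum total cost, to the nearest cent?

Minimising a linear cost over {fiber ≥ 9, calcium ≥ 595, servings ≥ 0} — the optimum is at a vertex, using one or two foods.
bell pepper only: max(9/1, 595/16) = 37.19 servings → $29.75.
tofu only: max(9/2, 595/160) = 4.5 servings → $2.70.
banana only: max(9/3, 595/12) = 49.58 servings → $14.88.
bell pepper + tofu with both tight: 1.953 servings and 3.523 servings → $3.68.
bell pepper + banana: the both-tight solution has a negative serving — not a feasible corner.
tofu + banana with both tight: 3.678 servings and 0.5482 servings → $2.37.
So the least-cost plan costs $2.37.

$2.37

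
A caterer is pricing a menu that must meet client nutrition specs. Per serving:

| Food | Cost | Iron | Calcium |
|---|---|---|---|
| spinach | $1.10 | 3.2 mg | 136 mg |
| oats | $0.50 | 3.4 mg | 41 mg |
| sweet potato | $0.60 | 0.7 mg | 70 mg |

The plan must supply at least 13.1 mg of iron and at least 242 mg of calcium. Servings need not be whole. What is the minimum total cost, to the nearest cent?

$2.47

Check every corner: each single food scaled to meet both minima, and each pair solved so both constraints bind.
spinach only: max(13.1/3.2, 242/136) = 4.094 servings → $4.50.
oats only: max(13.1/3.4, 242/41) = 5.902 servings → $2.95.
sweet potato only: max(13.1/0.7, 242/70) = 18.71 servings → $11.23.
spinach + oats with both tight: 0.8626 servings and 3.041 servings → $2.47.
spinach + sweet potato: intersection lies outside the first quadrant.
oats + sweet potato with both tight: 3.572 servings and 1.365 servings → $2.60.
So the least-cost plan costs $2.47.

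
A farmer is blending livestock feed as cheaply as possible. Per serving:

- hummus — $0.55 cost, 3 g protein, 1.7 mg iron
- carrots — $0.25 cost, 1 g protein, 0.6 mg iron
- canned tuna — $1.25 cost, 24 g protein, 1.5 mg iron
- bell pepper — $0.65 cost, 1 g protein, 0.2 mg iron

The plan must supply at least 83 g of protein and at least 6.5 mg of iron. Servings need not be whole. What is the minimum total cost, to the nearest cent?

Minimising a linear cost over {protein ≥ 83, iron ≥ 6.5, servings ≥ 0} — the optimum is at a vertex, using one or two foods.
hummus only: max(83/3, 6.5/1.7) = 27.67 servings → $15.22.
carrots only: max(83/1, 6.5/0.6) = 83 servings → $20.75.
canned tuna only: max(83/24, 6.5/1.5) = 4.333 servings → $5.42.
bell pepper only: max(83/1, 6.5/0.2) = 83 servings → $53.95.
hummus + carrots: the both-tight solution has a negative serving — not a feasible corner.
hummus + canned tuna with both tight: 0.8678 servings and 3.35 servings → $4.66.
hummus + bell pepper: the both-tight solution has a negative serving — not a feasible corner.
carrots + canned tuna with both tight: 2.442 servings and 3.357 servings → $4.81.
carrots + bell pepper with both targets exact would need a negative amount; discard.
canned tuna + bell pepper with both tight: 3.061 servings and 9.545 servings → $10.03.
So the least-cost plan costs $4.66.

$4.66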